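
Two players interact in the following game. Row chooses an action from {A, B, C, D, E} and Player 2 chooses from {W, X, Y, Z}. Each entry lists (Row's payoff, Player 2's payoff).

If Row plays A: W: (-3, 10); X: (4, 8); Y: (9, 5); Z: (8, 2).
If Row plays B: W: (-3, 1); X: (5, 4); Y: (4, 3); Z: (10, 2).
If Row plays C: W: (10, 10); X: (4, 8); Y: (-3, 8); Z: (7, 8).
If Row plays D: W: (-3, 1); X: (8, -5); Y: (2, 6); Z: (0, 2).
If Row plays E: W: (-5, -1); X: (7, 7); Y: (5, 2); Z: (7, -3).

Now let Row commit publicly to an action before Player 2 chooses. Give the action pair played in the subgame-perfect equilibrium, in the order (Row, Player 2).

Solve by backward induction (Row leads).
- A → Player 2 plays W (best of 10, 8, 5, 2); Row gets -3.
- B → Player 2 plays X (best of 1, 4, 3, 2); Row gets 5.
- C → Player 2 plays W (best of 10, 8, 8, 8); Row gets 10.
- D → Player 2 plays Y (best of 1, -5, 6, 2); Row gets 2.
- E → Player 2 plays X (best of -1, 7, 2, -3); Row gets 7.
Row's induced payoffs are -3, 5, 10, 2, 7, so Row commits to C. Subgame-perfect outcome: (C, W) with payoffs (10, 10).

(C, W)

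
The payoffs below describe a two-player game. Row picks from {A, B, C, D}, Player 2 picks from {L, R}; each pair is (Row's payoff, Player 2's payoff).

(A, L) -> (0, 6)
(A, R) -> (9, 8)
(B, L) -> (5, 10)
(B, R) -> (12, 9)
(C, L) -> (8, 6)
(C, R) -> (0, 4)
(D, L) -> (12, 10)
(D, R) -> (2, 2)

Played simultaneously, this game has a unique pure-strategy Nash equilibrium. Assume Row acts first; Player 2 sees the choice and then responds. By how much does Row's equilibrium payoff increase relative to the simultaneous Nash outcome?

0

Player 2 best-responds to each possible Row move:
- A: Player 2 compares 6, 8 and picks R; Row would get 9.
- B: Player 2 compares 10, 9 and picks L; Row would get 5.
- C: Player 2 compares 6, 4 and picks L; Row would get 8.
- D: Player 2 compares 10, 2 and picks L; Row would get 12.
Row's induced payoffs are 9, 5, 8, 12, so Row commits to D. Subgame-perfect outcome: (D, L) with payoffs (12, 10).
For the simultaneous game, intersect best replies.
Row's best replies: L→D; R→B.
Player 2's best replies: A→R; B→L; C→L; D→L.
Only (D, L) has each player best-responding; Nash payoffs (12, 10).
Row's commitment gain: 12 − 12 = 0.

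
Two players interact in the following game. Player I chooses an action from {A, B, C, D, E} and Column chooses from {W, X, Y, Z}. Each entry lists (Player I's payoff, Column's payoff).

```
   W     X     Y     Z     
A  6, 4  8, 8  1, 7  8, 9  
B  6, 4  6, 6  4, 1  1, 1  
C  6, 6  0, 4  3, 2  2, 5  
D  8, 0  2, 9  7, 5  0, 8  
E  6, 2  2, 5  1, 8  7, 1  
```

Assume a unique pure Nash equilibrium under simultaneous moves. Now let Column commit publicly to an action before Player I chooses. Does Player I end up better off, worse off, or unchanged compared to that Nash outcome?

unchanged

Player I best-responds to each possible Column move:
- W → Player I plays D (best of 6, 6, 6, 8, 6); Column gets 0.
- X → Player I plays A (best of 8, 6, 0, 2, 2); Column gets 8.
- Y → Player I plays D (best of 1, 4, 3, 7, 1); Column gets 5.
- Z → Player I plays A (best of 8, 1, 2, 0, 7); Column gets 9.
Maximizing over 0, 8, 5, 9, Column chooses Z. Subgame-perfect outcome: (A, Z) with payoffs (8, 9).
Now find the simultaneous Nash equilibrium.
Player I's best replies: W→D; X→A; Y→D; Z→A.
Column's best replies: A→Z; B→X; C→W; D→X; E→Y.
Only (A, Z) has each player best-responding; Nash payoffs (8, 9).
Player I earns 8 sequentially versus 8 at the Nash outcome: unchanged.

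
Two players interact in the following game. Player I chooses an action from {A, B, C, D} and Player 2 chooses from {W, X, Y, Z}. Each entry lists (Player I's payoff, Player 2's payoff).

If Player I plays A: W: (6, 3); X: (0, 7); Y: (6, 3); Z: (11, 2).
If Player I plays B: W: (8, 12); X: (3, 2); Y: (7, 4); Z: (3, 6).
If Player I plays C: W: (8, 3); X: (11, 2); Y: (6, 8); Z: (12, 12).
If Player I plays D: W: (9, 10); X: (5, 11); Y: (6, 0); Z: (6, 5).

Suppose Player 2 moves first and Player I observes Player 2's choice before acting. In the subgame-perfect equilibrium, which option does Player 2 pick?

Work backward from Player I's decision.
- W: Player I compares 6, 8, 8, 9 and picks D; Player 2 would get 10.
- X: Player I compares 0, 3, 11, 5 and picks C; Player 2 would get 2.
- Y: Player I compares 6, 7, 6, 6 and picks B; Player 2 would get 4.
- Z: Player I compares 11, 3, 12, 6 and picks C; Player 2 would get 12.
Player 2's induced payoffs are 10, 2, 4, 12, so Player 2 commits to Z. Subgame-perfect outcome: (C, Z) with payoffs (12, 12).

Z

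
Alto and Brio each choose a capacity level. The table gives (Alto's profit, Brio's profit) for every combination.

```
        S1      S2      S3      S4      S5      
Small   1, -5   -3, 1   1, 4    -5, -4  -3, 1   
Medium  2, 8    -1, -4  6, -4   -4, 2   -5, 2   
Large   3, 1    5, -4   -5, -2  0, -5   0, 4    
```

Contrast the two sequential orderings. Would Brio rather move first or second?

If Alto leads: Brio's best replies are Small→S3, Medium→S1, Large→S5; Alto's induced payoffs 1, 2, 0; outcome (Medium, S1), payoffs (2, 8).
If Brio leads: Alto's best replies are S1→Large, S2→Large, S3→Medium, S4→Large, S5→Large; Brio's induced payoffs 1, -4, -4, -5, 4; outcome (Large, S5), payoffs (0, 4).
Brio gets 4 moving first and 8 moving second, so Brio prefers to move second.

second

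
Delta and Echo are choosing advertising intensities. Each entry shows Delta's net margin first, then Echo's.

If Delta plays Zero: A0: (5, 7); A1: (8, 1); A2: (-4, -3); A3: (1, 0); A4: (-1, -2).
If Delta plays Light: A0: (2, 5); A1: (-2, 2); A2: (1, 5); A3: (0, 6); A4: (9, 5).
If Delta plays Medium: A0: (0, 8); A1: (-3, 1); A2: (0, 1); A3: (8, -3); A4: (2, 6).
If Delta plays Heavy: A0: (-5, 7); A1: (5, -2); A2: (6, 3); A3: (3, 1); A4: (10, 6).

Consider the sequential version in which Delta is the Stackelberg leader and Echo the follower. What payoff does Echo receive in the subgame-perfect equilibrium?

7

Echo best-responds to each possible Delta move:
- Zero → Echo plays A0 (best of 7, 1, -3, 0, -2); Delta gets 5.
- Light → Echo plays A3 (best of 5, 2, 5, 6, 5); Delta gets 0.
- Medium → Echo plays A0 (best of 8, 1, 1, -3, 6); Delta gets 0.
- Heavy → Echo plays A0 (best of 7, -2, 3, 1, 6); Delta gets -5.
Maximizing over 5, 0, 0, -5, Delta chooses Zero. Subgame-perfect outcome: (Zero, A0) with payoffs (5, 7).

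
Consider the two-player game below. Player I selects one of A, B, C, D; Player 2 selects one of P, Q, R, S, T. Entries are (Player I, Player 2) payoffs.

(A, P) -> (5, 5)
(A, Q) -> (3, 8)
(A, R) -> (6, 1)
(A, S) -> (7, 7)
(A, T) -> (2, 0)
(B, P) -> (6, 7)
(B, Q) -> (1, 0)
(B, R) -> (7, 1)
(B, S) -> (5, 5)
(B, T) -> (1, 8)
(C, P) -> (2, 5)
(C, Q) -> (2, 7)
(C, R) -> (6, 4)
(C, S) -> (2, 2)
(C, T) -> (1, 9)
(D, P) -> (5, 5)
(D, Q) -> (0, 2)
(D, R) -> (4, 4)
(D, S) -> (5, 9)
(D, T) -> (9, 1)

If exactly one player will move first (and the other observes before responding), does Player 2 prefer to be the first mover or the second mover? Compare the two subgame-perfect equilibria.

If Player I leads: Player 2's best replies are A→Q, B→T, C→T, D→S; Player I's induced payoffs 3, 1, 1, 5; outcome (D, S), payoffs (5, 9).
If Player 2 leads: Player I's best replies are P→B, Q→A, R→B, S→A, T→D; Player 2's induced payoffs 7, 8, 1, 7, 1; outcome (A, Q), payoffs (3, 8).
Player 2 gets 8 moving first and 9 moving second, so Player 2 prefers to move second.

second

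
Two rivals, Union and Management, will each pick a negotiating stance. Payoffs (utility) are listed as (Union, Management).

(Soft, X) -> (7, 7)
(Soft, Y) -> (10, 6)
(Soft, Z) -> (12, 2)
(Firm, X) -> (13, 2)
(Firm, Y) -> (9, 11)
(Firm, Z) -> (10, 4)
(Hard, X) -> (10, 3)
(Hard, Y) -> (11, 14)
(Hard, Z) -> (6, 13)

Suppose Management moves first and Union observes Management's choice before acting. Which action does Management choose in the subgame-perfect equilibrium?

Y

Solve by backward induction (Management leads).
- X → Union plays Firm (best of 7, 13, 10); Management gets 2.
- Y → Union plays Hard (best of 10, 9, 11); Management gets 14.
- Z → Union plays Soft (best of 12, 10, 6); Management gets 2.
Maximizing over 2, 14, 2, Management chooses Y. Subgame-perfect outcome: (Hard, Y) with payoffs (11, 14).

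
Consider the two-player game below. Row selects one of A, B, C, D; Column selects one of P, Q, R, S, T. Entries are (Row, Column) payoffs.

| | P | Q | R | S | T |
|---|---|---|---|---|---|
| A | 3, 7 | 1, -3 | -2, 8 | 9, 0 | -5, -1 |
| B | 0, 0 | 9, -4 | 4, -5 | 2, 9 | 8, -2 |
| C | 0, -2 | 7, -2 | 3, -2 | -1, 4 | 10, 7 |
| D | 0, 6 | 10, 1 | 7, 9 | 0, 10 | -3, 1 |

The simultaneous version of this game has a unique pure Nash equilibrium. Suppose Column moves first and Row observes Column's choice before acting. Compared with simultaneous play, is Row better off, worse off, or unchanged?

worse off

Backward induction with Column moving first.
- P: BR = A, leader payoff 7.
- Q: BR = D, leader payoff 1.
- R: BR = D, leader payoff 9.
- S: BR = A, leader payoff 0.
- T: BR = C, leader payoff 7.
Column's induced payoffs are 7, 1, 9, 0, 7, so Column commits to R. Subgame-perfect outcome: (D, R) with payoffs (7, 9).
Under simultaneous play:
Row's best replies: P→A; Q→D; R→D; S→A; T→C.
Column's best replies: A→R; B→S; C→T; D→S.
The unique mutual best reply is (C, T), giving (10, 7).
Row earns 7 sequentially versus 10 at the Nash outcome: worse off.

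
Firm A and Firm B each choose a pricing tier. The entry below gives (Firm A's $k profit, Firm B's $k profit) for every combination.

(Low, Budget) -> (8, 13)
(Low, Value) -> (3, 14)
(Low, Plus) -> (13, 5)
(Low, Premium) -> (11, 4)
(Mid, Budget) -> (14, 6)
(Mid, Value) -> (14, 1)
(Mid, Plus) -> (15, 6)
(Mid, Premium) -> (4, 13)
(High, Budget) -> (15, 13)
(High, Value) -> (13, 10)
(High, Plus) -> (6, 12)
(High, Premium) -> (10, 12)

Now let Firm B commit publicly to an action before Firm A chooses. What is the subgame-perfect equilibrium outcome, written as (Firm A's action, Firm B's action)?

(High, Budget)

Backward induction with Firm B moving first.
- Budget: Firm A compares 8, 14, 15 and picks High; Firm B would get 13.
- Value: Firm A compares 3, 14, 13 and picks Mid; Firm B would get 1.
- Plus: Firm A compares 13, 15, 6 and picks Mid; Firm B would get 6.
- Premium: Firm A compares 11, 4, 10 and picks Low; Firm B would get 4.
Maximizing over 13, 1, 6, 4, Firm B chooses Budget. Subgame-perfect outcome: (High, Budget) with payoffs (15, 13).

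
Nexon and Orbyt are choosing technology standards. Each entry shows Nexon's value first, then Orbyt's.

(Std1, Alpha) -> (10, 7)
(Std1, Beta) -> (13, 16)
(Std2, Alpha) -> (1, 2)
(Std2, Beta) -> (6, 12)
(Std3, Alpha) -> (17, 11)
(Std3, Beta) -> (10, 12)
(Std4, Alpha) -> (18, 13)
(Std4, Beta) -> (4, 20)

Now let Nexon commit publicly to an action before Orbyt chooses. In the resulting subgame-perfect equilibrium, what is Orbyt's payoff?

Orbyt best-responds to each possible Nexon move:
- Std1: Orbyt compares 7, 16 and picks Beta; Nexon would get 13.
- Std2: Orbyt compares 2, 12 and picks Beta; Nexon would get 6.
- Std3: Orbyt compares 11, 12 and picks Beta; Nexon would get 10.
- Std4: Orbyt compares 13, 20 and picks Beta; Nexon would get 4.
Maximizing over 13, 6, 10, 4, Nexon chooses Std1. Subgame-perfect outcome: (Std1, Beta) with payoffs (13, 16).

16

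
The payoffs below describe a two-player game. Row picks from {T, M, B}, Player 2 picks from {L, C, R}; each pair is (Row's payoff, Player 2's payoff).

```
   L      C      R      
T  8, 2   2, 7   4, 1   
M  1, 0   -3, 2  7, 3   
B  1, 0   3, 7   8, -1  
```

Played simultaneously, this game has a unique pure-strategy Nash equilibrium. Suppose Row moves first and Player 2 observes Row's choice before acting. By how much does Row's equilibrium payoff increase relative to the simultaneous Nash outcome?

Work backward from Player 2's decision.
- T → Player 2 plays C (best of 2, 7, 1); Row gets 2.
- M → Player 2 plays R (best of 0, 2, 3); Row gets 7.
- B → Player 2 plays C (best of 0, 7, -1); Row gets 3.
Row's induced payoffs are 2, 7, 3, so Row commits to M. Subgame-perfect outcome: (M, R) with payoffs (7, 3).
Now find the simultaneous Nash equilibrium.
Row's best replies: L→T; C→B; R→B.
Player 2's best replies: T→C; M→R; B→C.
Only (B, C) has each player best-responding; Nash payoffs (3, 7).
Row's commitment gain: 7 − 3 = 4.

4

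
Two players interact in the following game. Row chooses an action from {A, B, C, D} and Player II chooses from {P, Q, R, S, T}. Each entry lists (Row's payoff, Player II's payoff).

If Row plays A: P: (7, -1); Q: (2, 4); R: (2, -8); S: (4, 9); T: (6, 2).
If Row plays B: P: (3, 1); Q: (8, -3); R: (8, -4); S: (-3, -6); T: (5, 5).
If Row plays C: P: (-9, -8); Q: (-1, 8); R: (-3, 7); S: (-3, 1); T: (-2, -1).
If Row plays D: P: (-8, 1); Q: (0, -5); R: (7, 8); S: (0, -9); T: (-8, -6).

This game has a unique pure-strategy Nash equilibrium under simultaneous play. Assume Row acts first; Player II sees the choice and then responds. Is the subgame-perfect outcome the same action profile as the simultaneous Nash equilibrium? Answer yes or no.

Player II best-responds to each possible Row move:
- A: Player II compares -1, 4, -8, 9, 2 and picks S; Row would get 4.
- B: Player II compares 1, -3, -4, -6, 5 and picks T; Row would get 5.
- C: Player II compares -8, 8, 7, 1, -1 and picks Q; Row would get -1.
- D: Player II compares 1, -5, 8, -9, -6 and picks R; Row would get 7.
Row's induced payoffs are 4, 5, -1, 7, so Row commits to D. Subgame-perfect outcome: (D, R) with payoffs (7, 8).
For the simultaneous game, intersect best replies.
Row's best replies: P→A; Q→B; R→B; S→A; T→A.
Player II's best replies: A→S; B→T; C→Q; D→R.
The unique mutual best reply is (A, S), giving (4, 9).
Sequential outcome (D, R) differs from the Nash profile (A, S).

no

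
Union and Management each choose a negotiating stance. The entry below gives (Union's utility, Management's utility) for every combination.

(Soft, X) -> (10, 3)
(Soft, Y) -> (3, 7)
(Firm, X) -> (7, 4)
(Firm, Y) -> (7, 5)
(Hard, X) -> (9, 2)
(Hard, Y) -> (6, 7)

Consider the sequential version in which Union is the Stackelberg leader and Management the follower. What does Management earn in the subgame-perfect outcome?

5

Solve by backward induction (Union leads).
- Soft → Management plays Y (best of 3, 7); Union gets 3.
- Firm → Management plays Y (best of 4, 5); Union gets 7.
- Hard → Management plays Y (best of 2, 7); Union gets 6.
Among 3, 7, 6, the best is 7 at Firm. Subgame-perfect outcome: (Firm, Y) with payoffs (7, 5).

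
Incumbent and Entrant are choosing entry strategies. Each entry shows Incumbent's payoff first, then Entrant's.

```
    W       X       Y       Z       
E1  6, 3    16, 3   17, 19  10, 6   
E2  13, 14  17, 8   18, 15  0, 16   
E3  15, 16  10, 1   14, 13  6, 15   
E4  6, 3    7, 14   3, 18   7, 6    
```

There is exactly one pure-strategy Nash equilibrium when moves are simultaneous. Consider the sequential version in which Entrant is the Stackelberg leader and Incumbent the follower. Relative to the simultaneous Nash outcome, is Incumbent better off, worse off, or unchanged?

Work backward from Incumbent's decision.
- W: BR = E3, leader payoff 16.
- X: BR = E2, leader payoff 8.
- Y: BR = E2, leader payoff 15.
- Z: BR = E1, leader payoff 6.
Among 16, 8, 15, 6, the best is 16 at W. Subgame-perfect outcome: (E3, W) with payoffs (15, 16).
For the simultaneous game, intersect best replies.
Incumbent's best replies: W→E3; X→E2; Y→E2; Z→E1.
Entrant's best replies: E1→Y; E2→Z; E3→W; E4→Y.
Only (E3, W) has each player best-responding; Nash payoffs (15, 16).
Incumbent earns 15 sequentially versus 15 at the Nash outcome: unchanged.

unchanged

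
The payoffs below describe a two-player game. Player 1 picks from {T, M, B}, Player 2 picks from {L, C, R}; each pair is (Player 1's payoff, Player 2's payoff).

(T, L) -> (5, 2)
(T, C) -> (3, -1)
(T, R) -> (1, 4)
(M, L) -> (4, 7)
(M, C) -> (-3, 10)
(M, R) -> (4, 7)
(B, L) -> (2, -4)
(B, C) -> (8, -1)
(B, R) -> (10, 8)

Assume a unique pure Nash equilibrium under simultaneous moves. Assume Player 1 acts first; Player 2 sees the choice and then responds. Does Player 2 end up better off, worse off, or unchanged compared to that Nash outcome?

Work backward from Player 2's decision.
- T: Player 2 compares 2, -1, 4 and picks R; Player 1 would get 1.
- M: Player 2 compares 7, 10, 7 and picks C; Player 1 would get -3.
- B: Player 2 compares -4, -1, 8 and picks R; Player 1 would get 10.
Among 1, -3, 10, the best is 10 at B. Subgame-perfect outcome: (B, R) with payoffs (10, 8).
Now find the simultaneous Nash equilibrium.
Player 1's best replies: L→T; C→B; R→B.
Player 2's best replies: T→R; M→C; B→R.
Only (B, R) has each player best-responding; Nash payoffs (10, 8).
Player 2 earns 8 sequentially versus 8 at the Nash outcome: unchanged.

unchanged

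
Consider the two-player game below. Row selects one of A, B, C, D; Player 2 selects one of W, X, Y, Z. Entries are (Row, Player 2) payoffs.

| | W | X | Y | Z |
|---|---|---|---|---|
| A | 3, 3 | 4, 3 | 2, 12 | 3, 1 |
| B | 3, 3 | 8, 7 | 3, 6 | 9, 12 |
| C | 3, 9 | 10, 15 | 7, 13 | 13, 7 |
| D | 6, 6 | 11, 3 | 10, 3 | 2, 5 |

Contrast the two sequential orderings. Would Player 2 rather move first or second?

second

If Row leads: Player 2's best replies are A→Y, B→Z, C→X, D→W; Row's induced payoffs 2, 9, 10, 6; outcome (C, X), payoffs (10, 15).
If Player 2 leads: Row's best replies are W→D, X→D, Y→D, Z→C; Player 2's induced payoffs 6, 3, 3, 7; outcome (C, Z), payoffs (13, 7).
Player 2 gets 7 moving first and 15 moving second, so Player 2 prefers to move second.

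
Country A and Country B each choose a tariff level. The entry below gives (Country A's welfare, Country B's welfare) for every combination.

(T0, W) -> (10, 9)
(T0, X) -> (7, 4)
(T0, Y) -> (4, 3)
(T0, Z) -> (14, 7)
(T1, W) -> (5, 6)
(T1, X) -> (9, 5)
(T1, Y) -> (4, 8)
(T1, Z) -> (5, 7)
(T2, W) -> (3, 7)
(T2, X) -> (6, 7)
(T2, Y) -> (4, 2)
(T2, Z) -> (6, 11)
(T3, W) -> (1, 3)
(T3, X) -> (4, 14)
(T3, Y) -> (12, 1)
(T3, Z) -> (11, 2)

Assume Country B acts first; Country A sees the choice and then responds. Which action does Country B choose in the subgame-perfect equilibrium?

W

Work backward from Country A's decision.
- W → Country A plays T0 (best of 10, 5, 3, 1); Country B gets 9.
- X → Country A plays T1 (best of 7, 9, 6, 4); Country B gets 5.
- Y → Country A plays T3 (best of 4, 4, 4, 12); Country B gets 1.
- Z → Country A plays T0 (best of 14, 5, 6, 11); Country B gets 7.
Maximizing over 9, 5, 1, 7, Country B chooses W. Subgame-perfect outcome: (T0, W) with payoffs (10, 9).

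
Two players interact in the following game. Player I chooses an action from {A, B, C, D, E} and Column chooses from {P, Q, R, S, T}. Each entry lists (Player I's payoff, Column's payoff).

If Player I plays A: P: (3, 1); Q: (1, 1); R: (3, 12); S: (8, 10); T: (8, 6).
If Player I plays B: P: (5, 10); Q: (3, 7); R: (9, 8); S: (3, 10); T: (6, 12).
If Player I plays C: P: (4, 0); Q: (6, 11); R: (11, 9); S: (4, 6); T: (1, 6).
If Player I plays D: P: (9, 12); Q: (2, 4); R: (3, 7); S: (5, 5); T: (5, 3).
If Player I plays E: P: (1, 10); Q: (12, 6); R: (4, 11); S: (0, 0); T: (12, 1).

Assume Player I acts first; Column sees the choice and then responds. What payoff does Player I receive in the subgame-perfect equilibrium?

9

Work backward from Column's decision.
- A: Column compares 1, 1, 12, 10, 6 and picks R; Player I would get 3.
- B: Column compares 10, 7, 8, 10, 12 and picks T; Player I would get 6.
- C: Column compares 0, 11, 9, 6, 6 and picks Q; Player I would get 6.
- D: Column compares 12, 4, 7, 5, 3 and picks P; Player I would get 9.
- E: Column compares 10, 6, 11, 0, 1 and picks R; Player I would get 4.
Maximizing over 3, 6, 6, 9, 4, Player I chooses D. Subgame-perfect outcome: (D, P) with payoffs (9, 12).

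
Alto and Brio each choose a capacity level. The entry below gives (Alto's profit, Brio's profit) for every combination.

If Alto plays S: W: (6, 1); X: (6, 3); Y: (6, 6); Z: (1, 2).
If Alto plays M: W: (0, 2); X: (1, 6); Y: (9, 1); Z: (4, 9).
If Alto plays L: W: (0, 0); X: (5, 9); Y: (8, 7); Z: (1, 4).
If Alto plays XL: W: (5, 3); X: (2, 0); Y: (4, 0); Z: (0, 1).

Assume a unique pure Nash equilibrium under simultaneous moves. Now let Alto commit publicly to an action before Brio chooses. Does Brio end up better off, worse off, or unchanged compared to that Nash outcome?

worse off

Backward induction with Alto moving first.
- S: BR = Y, leader payoff 6.
- M: BR = Z, leader payoff 4.
- L: BR = X, leader payoff 5.
- XL: BR = W, leader payoff 5.
Among 6, 4, 5, 5, the best is 6 at S. Subgame-perfect outcome: (S, Y) with payoffs (6, 6).
Now find the simultaneous Nash equilibrium.
Alto's best replies: W→S; X→S; Y→M; Z→M.
Brio's best replies: S→Y; M→Z; L→X; XL→W.
Only (M, Z) has each player best-responding; Nash payoffs (4, 9).
Brio earns 6 sequentially versus 9 at the Nash outcome: worse off.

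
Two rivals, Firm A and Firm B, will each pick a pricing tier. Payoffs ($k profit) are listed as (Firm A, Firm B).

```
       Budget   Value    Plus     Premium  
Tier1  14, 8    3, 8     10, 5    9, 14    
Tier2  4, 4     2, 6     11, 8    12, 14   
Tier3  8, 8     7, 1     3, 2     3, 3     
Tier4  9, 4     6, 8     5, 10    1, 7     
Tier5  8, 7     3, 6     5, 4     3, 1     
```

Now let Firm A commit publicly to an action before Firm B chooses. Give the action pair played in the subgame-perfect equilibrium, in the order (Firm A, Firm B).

(Tier2, Premium)

Solve by backward induction (Firm A leads).
- Tier1: Firm B compares 8, 8, 5, 14 and picks Premium; Firm A would get 9.
- Tier2: Firm B compares 4, 6, 8, 14 and picks Premium; Firm A would get 12.
- Tier3: Firm B compares 8, 1, 2, 3 and picks Budget; Firm A would get 8.
- Tier4: Firm B compares 4, 8, 10, 7 and picks Plus; Firm A would get 5.
- Tier5: Firm B compares 7, 6, 4, 1 and picks Budget; Firm A would get 8.
Firm A's induced payoffs are 9, 12, 8, 5, 8, so Firm A commits to Tier2. Subgame-perfect outcome: (Tier2, Premium) with payoffs (12, 14).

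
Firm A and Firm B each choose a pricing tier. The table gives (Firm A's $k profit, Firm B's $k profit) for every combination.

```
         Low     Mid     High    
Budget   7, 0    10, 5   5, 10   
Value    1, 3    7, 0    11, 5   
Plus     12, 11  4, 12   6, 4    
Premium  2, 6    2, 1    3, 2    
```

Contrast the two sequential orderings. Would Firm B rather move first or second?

first

If Firm A leads: Firm B's best replies are Budget→High, Value→High, Plus→Mid, Premium→Low; Firm A's induced payoffs 5, 11, 4, 2; outcome (Value, High), payoffs (11, 5).
If Firm B leads: Firm A's best replies are Low→Plus, Mid→Budget, High→Value; Firm B's induced payoffs 11, 5, 5; outcome (Plus, Low), payoffs (12, 11).
Firm B gets 11 moving first and 5 moving second, so Firm B prefers to move first.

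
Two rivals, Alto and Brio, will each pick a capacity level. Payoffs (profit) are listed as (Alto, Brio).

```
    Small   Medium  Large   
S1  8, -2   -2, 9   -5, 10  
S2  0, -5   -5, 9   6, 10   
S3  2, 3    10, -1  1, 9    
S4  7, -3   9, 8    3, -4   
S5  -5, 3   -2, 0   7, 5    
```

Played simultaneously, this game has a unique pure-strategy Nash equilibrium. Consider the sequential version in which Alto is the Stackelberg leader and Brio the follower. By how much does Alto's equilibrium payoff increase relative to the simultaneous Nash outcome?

Brio best-responds to each possible Alto move:
- S1: BR = Large, leader payoff -5.
- S2: BR = Large, leader payoff 6.
- S3: BR = Large, leader payoff 1.
- S4: BR = Medium, leader payoff 9.
- S5: BR = Large, leader payoff 7.
Maximizing over -5, 6, 1, 9, 7, Alto chooses S4. Subgame-perfect outcome: (S4, Medium) with payoffs (9, 8).
For the simultaneous game, intersect best replies.
Alto's best replies: Small→S1; Medium→S3; Large→S5.
Brio's best replies: S1→Large; S2→Large; S3→Large; S4→Medium; S5→Large.
The unique mutual best reply is (S5, Large), giving (7, 5).
Alto's commitment gain: 9 − 7 = 2.

2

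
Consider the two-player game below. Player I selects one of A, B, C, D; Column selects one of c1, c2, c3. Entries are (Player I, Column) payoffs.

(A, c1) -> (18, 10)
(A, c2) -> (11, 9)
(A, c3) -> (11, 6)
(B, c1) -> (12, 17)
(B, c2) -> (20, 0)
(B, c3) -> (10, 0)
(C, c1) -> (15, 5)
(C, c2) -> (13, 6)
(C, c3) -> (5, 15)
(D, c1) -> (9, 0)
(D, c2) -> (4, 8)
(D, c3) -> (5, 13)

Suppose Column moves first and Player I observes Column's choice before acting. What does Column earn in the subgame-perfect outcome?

Backward induction with Column moving first.
- c1 → Player I plays A (best of 18, 12, 15, 9); Column gets 10.
- c2 → Player I plays B (best of 11, 20, 13, 4); Column gets 0.
- c3 → Player I plays A (best of 11, 10, 5, 5); Column gets 6.
Column's induced payoffs are 10, 0, 6, so Column commits to c1. Subgame-perfect outcome: (A, c1) with payoffs (18, 10).

10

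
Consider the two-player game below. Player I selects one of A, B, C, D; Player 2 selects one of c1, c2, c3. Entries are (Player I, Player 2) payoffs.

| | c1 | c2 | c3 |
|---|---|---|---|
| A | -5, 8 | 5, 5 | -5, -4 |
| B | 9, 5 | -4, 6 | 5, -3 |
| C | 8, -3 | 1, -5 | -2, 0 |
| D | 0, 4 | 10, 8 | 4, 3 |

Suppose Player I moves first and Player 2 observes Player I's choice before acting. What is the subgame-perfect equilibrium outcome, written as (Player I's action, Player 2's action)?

Solve by backward induction (Player I leads).
- A → Player 2 plays c1 (best of 8, 5, -4); Player I gets -5.
- B → Player 2 plays c2 (best of 5, 6, -3); Player I gets -4.
- C → Player 2 plays c3 (best of -3, -5, 0); Player I gets -2.
- D → Player 2 plays c2 (best of 4, 8, 3); Player I gets 10.
Maximizing over -5, -4, -2, 10, Player I chooses D. Subgame-perfect outcome: (D, c2) with payoffs (10, 8).

(D, c2)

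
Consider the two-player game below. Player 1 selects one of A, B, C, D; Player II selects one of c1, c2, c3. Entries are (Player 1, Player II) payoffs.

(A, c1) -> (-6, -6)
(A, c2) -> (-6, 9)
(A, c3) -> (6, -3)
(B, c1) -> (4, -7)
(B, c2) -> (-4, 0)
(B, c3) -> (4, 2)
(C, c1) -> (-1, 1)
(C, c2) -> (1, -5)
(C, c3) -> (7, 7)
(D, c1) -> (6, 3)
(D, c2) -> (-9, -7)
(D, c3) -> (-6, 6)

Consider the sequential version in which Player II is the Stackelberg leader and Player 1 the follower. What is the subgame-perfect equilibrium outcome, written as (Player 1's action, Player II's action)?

(C, c3)

Player 1 best-responds to each possible Player II move:
- c1 → Player 1 plays D (best of -6, 4, -1, 6); Player II gets 3.
- c2 → Player 1 plays C (best of -6, -4, 1, -9); Player II gets -5.
- c3 → Player 1 plays C (best of 6, 4, 7, -6); Player II gets 7.
Among 3, -5, 7, the best is 7 at c3. Subgame-perfect outcome: (C, c3) with payoffs (7, 7).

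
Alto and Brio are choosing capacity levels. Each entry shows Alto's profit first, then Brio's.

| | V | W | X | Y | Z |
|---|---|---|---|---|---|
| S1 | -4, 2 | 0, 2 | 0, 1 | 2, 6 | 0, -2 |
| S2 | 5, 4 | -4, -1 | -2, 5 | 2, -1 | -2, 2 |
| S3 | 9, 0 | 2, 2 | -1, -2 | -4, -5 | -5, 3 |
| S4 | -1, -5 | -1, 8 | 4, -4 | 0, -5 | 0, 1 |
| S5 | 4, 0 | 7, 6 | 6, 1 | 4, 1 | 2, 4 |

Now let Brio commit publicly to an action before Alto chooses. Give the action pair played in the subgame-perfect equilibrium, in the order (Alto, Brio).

Solve by backward induction (Brio leads).
- V: Alto compares -4, 5, 9, -1, 4 and picks S3; Brio would get 0.
- W: Alto compares 0, -4, 2, -1, 7 and picks S5; Brio would get 6.
- X: Alto compares 0, -2, -1, 4, 6 and picks S5; Brio would get 1.
- Y: Alto compares 2, 2, -4, 0, 4 and picks S5; Brio would get 1.
- Z: Alto compares 0, -2, -5, 0, 2 and picks S5; Brio would get 4.
Brio's induced payoffs are 0, 6, 1, 1, 4, so Brio commits to W. Subgame-perfect outcome: (S5, W) with payoffs (7, 6).

(S5, W)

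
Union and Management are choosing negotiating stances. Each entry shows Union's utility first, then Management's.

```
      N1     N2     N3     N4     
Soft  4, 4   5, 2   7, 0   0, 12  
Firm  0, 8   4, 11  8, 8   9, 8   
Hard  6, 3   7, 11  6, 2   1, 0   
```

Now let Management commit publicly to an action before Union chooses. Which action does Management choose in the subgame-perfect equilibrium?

Work backward from Union's decision.
- N1: Union compares 4, 0, 6 and picks Hard; Management would get 3.
- N2: Union compares 5, 4, 7 and picks Hard; Management would get 11.
- N3: Union compares 7, 8, 6 and picks Firm; Management would get 8.
- N4: Union compares 0, 9, 1 and picks Firm; Management would get 8.
Management's induced payoffs are 3, 11, 8, 8, so Management commits to N2. Subgame-perfect outcome: (Hard, N2) with payoffs (7, 11).

N2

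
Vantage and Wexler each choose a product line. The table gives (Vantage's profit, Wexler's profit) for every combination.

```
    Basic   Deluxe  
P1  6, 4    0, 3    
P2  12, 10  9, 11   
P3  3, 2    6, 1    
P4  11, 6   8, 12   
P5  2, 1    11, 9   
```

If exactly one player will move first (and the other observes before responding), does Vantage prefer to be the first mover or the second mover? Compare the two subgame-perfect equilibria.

second

If Vantage leads: Wexler's best replies are P1→Basic, P2→Deluxe, P3→Basic, P4→Deluxe, P5→Deluxe; Vantage's induced payoffs 6, 9, 3, 8, 11; outcome (P5, Deluxe), payoffs (11, 9).
If Wexler leads: Vantage's best replies are Basic→P2, Deluxe→P5; Wexler's induced payoffs 10, 9; outcome (P2, Basic), payoffs (12, 10).
Vantage gets 11 moving first and 12 moving second, so Vantage prefers to move second.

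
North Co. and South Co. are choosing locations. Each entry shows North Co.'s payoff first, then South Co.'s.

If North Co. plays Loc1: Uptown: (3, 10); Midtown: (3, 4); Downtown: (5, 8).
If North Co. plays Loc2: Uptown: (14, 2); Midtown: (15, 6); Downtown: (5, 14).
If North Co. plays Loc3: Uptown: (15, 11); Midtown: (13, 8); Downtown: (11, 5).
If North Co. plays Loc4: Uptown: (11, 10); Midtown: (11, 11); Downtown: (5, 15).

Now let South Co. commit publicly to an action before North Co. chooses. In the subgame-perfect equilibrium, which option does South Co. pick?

Uptown

North Co. best-responds to each possible South Co. move:
- Uptown: BR = Loc3, leader payoff 11.
- Midtown: BR = Loc2, leader payoff 6.
- Downtown: BR = Loc3, leader payoff 5.
South Co.'s induced payoffs are 11, 6, 5, so South Co. commits to Uptown. Subgame-perfect outcome: (Loc3, Uptown) with payoffs (15, 11).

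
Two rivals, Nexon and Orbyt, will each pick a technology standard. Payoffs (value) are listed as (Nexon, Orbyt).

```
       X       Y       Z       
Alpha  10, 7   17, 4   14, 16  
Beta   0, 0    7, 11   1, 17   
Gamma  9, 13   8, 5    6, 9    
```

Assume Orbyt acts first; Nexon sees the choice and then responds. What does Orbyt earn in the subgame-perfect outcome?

Work backward from Nexon's decision.
- X: Nexon compares 10, 0, 9 and picks Alpha; Orbyt would get 7.
- Y: Nexon compares 17, 7, 8 and picks Alpha; Orbyt would get 4.
- Z: Nexon compares 14, 1, 6 and picks Alpha; Orbyt would get 16.
Among 7, 4, 16, the best is 16 at Z. Subgame-perfect outcome: (Alpha, Z) with payoffs (14, 16).

16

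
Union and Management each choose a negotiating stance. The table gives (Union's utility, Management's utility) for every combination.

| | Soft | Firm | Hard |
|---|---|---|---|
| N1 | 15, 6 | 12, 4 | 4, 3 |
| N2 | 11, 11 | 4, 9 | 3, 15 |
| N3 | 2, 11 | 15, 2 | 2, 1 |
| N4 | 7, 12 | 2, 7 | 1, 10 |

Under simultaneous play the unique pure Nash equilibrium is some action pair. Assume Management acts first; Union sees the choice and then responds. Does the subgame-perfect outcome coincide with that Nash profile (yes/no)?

yes

Union best-responds to each possible Management move:
- Soft: Union compares 15, 11, 2, 7 and picks N1; Management would get 6.
- Firm: Union compares 12, 4, 15, 2 and picks N3; Management would get 2.
- Hard: Union compares 4, 3, 2, 1 and picks N1; Management would get 3.
Maximizing over 6, 2, 3, Management chooses Soft. Subgame-perfect outcome: (N1, Soft) with payoffs (15, 6).
For the simultaneous game, intersect best replies.
Union's best replies: Soft→N1; Firm→N3; Hard→N1.
Management's best replies: N1→Soft; N2→Hard; N3→Soft; N4→Soft.
Only (N1, Soft) has each player best-responding; Nash payoffs (15, 6).
Sequential outcome (N1, Soft) coincides with the Nash profile (N1, Soft).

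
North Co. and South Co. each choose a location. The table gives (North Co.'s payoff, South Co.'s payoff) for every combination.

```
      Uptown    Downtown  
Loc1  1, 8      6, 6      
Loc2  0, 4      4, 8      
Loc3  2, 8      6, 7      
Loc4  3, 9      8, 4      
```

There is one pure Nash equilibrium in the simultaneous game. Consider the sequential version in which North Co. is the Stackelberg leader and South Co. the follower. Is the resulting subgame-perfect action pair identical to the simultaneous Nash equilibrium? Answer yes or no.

Backward induction with North Co. moving first.
- Loc1: BR = Uptown, leader payoff 1.
- Loc2: BR = Downtown, leader payoff 4.
- Loc3: BR = Uptown, leader payoff 2.
- Loc4: BR = Uptown, leader payoff 3.
North Co.'s induced payoffs are 1, 4, 2, 3, so North Co. commits to Loc2. Subgame-perfect outcome: (Loc2, Downtown) with payoffs (4, 8).
For the simultaneous game, intersect best replies.
North Co.'s best replies: Uptown→Loc4; Downtown→Loc4.
South Co.'s best replies: Loc1→Uptown; Loc2→Downtown; Loc3→Uptown; Loc4→Uptown.
Only (Loc4, Uptown) has each player best-responding; Nash payoffs (3, 9).
Sequential outcome (Loc2, Downtown) differs from the Nash profile (Loc4, Uptown).

no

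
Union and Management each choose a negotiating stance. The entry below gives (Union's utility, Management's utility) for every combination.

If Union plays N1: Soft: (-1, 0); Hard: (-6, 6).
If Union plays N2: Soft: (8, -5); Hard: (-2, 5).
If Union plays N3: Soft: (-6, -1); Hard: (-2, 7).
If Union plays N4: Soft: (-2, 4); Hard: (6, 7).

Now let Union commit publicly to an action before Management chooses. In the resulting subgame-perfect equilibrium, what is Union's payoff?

Work backward from Management's decision.
- N1 → Management plays Hard (best of 0, 6); Union gets -6.
- N2 → Management plays Hard (best of -5, 5); Union gets -2.
- N3 → Management plays Hard (best of -1, 7); Union gets -2.
- N4 → Management plays Hard (best of 4, 7); Union gets 6.
Among -6, -2, -2, 6, the best is 6 at N4. Subgame-perfect outcome: (N4, Hard) with payoffs (6, 7).

6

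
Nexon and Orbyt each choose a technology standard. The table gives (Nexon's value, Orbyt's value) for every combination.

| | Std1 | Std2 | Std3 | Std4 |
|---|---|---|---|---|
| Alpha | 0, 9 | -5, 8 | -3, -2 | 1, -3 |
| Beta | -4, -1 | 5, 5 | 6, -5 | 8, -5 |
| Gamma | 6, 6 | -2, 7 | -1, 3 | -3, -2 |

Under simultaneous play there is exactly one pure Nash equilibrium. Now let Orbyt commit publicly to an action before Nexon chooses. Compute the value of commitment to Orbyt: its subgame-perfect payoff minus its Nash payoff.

1

Solve by backward induction (Orbyt leads).
- Std1 → Nexon plays Gamma (best of 0, -4, 6); Orbyt gets 6.
- Std2 → Nexon plays Beta (best of -5, 5, -2); Orbyt gets 5.
- Std3 → Nexon plays Beta (best of -3, 6, -1); Orbyt gets -5.
- Std4 → Nexon plays Beta (best of 1, 8, -3); Orbyt gets -5.
Orbyt's induced payoffs are 6, 5, -5, -5, so Orbyt commits to Std1. Subgame-perfect outcome: (Gamma, Std1) with payoffs (6, 6).
For the simultaneous game, intersect best replies.
Nexon's best replies: Std1→Gamma; Std2→Beta; Std3→Beta; Std4→Beta.
Orbyt's best replies: Alpha→Std1; Beta→Std2; Gamma→Std2.
Only (Beta, Std2) has each player best-responding; Nash payoffs (5, 5).
Orbyt's commitment gain: 6 − 5 = 1.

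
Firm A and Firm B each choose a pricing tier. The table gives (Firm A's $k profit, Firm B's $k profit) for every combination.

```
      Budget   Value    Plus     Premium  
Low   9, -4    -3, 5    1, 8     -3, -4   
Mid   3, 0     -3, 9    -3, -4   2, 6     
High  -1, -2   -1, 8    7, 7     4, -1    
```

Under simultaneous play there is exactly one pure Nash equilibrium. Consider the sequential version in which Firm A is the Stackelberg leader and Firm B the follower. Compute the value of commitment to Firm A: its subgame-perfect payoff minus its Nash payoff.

Solve by backward induction (Firm A leads).
- Low: BR = Plus, leader payoff 1.
- Mid: BR = Value, leader payoff -3.
- High: BR = Value, leader payoff -1.
Among 1, -3, -1, the best is 1 at Low. Subgame-perfect outcome: (Low, Plus) with payoffs (1, 8).
For the simultaneous game, intersect best replies.
Firm A's best replies: Budget→Low; Value→High; Plus→High; Premium→High.
Firm B's best replies: Low→Plus; Mid→Value; High→Value.
The unique mutual best reply is (High, Value), giving (-1, 8).
Firm A's commitment gain: 1 − -1 = 2.

2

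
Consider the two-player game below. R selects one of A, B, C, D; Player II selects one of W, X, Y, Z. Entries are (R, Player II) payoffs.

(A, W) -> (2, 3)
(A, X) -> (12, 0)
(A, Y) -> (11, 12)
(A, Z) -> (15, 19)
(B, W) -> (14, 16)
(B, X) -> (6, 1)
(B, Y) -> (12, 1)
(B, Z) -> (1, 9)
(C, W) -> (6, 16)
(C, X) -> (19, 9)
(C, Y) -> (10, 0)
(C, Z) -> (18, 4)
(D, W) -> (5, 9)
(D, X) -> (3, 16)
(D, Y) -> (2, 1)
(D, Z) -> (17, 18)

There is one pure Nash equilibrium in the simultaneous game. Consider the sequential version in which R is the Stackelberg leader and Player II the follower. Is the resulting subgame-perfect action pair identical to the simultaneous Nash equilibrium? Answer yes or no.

no

Work backward from Player II's decision.
- A: BR = Z, leader payoff 15.
- B: BR = W, leader payoff 14.
- C: BR = W, leader payoff 6.
- D: BR = Z, leader payoff 17.
R's induced payoffs are 15, 14, 6, 17, so R commits to D. Subgame-perfect outcome: (D, Z) with payoffs (17, 18).
Now find the simultaneous Nash equilibrium.
R's best replies: W→B; X→C; Y→B; Z→C.
Player II's best replies: A→Z; B→W; C→W; D→Z.
Only (B, W) has each player best-responding; Nash payoffs (14, 16).
Sequential outcome (D, Z) differs from the Nash profile (B, W).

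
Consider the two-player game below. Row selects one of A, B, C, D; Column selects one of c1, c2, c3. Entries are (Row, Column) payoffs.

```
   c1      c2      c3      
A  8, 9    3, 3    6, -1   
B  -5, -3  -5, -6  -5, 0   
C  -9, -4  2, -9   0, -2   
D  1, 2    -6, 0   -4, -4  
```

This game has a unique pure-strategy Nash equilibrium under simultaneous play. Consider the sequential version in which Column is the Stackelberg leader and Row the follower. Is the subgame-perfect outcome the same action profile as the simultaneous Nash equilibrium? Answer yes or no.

yes

Solve by backward induction (Column leads).
- c1: Row compares 8, -5, -9, 1 and picks A; Column would get 9.
- c2: Row compares 3, -5, 2, -6 and picks A; Column would get 3.
- c3: Row compares 6, -5, 0, -4 and picks A; Column would get -1.
Maximizing over 9, 3, -1, Column chooses c1. Subgame-perfect outcome: (A, c1) with payoffs (8, 9).
For the simultaneous game, intersect best replies.
Row's best replies: c1→A; c2→A; c3→A.
Column's best replies: A→c1; B→c3; C→c3; D→c1.
The unique mutual best reply is (A, c1), giving (8, 9).
Sequential outcome (A, c1) coincides with the Nash profile (A, c1).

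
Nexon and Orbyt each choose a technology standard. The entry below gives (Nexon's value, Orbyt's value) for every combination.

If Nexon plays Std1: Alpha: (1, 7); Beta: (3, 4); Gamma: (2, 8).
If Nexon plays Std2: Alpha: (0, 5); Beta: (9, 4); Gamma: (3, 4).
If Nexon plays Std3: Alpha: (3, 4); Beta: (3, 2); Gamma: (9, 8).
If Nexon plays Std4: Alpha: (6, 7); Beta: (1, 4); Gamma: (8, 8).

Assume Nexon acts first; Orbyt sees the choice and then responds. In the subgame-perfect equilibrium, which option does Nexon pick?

Std3

Backward induction with Nexon moving first.
- Std1: Orbyt compares 7, 4, 8 and picks Gamma; Nexon would get 2.
- Std2: Orbyt compares 5, 4, 4 and picks Alpha; Nexon would get 0.
- Std3: Orbyt compares 4, 2, 8 and picks Gamma; Nexon would get 9.
- Std4: Orbyt compares 7, 4, 8 and picks Gamma; Nexon would get 8.
Nexon's induced payoffs are 2, 0, 9, 8, so Nexon commits to Std3. Subgame-perfect outcome: (Std3, Gamma) with payoffs (9, 8).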